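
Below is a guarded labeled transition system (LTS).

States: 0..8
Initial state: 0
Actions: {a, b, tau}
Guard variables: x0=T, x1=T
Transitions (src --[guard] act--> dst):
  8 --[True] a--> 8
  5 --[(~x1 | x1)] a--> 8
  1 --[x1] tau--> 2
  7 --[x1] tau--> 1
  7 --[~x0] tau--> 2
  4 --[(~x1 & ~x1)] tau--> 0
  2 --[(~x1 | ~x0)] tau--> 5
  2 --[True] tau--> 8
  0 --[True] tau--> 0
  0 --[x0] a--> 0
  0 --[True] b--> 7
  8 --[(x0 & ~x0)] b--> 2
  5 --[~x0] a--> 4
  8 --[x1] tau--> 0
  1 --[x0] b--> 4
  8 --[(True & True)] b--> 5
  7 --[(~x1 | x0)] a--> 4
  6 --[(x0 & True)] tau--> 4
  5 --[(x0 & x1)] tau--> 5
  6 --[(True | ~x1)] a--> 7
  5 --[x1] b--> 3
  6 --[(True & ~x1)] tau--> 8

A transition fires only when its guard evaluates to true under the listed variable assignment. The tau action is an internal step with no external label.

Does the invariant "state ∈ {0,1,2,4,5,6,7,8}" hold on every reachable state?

Answer: INVARIANT VIOLATED at state 3

Analysis:
Safe = {0,1,2,4,5,6,7,8}
Reachable = {0,1,2,3,4,5,7,8}
  0: ✓
  1: ✓
  2: ✓
  3: outside
  4: ✓
  5: ✓
  7: ✓
  8: ✓
witness against invariant: b·tau·tau·tau·b·b → 3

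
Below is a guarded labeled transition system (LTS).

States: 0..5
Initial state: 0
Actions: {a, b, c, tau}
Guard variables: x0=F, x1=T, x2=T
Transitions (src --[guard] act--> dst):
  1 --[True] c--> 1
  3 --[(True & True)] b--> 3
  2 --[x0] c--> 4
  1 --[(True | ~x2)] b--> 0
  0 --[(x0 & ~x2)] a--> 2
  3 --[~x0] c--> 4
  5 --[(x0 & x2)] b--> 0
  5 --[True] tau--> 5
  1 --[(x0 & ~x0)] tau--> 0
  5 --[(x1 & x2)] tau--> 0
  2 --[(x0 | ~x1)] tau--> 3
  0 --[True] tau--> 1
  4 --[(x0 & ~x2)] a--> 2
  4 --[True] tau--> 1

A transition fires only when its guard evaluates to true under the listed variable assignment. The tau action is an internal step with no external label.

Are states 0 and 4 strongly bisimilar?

Answer: BISIMILAR

Working:
Refine partition for ~:
  round 0: {{0,1,2,3,4,5}}
  round 1: {{0,4,5},{1,3},{2}}
  round 2: {{0,4},{1},{2},{3},{5}}
stable after 3 split(s): 5 block(s)
class of 0: {0,4}; class of 4: {0,4}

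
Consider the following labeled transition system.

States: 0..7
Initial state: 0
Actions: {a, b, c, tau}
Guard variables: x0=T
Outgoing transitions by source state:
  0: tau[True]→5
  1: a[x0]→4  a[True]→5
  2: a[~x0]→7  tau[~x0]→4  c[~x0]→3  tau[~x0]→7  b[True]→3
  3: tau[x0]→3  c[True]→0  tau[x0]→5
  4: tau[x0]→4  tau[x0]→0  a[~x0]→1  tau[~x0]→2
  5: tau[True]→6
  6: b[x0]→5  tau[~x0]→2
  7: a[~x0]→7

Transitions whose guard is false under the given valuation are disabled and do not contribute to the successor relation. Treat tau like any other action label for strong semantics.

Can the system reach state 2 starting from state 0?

Answer: UNREACHABLE

Analysis:
After dropping false guards: 11 live edges.
Layer 0: {0}
Layer 1: {5}  now seen {0,5}
Layer 2: {6}  now seen {0,5,6}
Reachable = {0,5,6}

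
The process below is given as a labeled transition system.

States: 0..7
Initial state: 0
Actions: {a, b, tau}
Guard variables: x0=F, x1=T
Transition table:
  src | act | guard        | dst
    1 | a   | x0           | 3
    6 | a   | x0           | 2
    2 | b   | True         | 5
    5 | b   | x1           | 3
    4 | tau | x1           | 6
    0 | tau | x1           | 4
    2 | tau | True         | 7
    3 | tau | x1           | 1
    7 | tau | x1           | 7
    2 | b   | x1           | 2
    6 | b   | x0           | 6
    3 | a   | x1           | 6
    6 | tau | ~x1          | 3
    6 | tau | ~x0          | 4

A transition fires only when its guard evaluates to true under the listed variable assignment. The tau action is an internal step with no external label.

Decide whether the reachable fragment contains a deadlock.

Answer: DEADLOCK-FREE

Working:
R = {0,4,6}
  0: tau→4  [1 out]
  4: tau→6  [1 out]
  6: tau→4  [1 out]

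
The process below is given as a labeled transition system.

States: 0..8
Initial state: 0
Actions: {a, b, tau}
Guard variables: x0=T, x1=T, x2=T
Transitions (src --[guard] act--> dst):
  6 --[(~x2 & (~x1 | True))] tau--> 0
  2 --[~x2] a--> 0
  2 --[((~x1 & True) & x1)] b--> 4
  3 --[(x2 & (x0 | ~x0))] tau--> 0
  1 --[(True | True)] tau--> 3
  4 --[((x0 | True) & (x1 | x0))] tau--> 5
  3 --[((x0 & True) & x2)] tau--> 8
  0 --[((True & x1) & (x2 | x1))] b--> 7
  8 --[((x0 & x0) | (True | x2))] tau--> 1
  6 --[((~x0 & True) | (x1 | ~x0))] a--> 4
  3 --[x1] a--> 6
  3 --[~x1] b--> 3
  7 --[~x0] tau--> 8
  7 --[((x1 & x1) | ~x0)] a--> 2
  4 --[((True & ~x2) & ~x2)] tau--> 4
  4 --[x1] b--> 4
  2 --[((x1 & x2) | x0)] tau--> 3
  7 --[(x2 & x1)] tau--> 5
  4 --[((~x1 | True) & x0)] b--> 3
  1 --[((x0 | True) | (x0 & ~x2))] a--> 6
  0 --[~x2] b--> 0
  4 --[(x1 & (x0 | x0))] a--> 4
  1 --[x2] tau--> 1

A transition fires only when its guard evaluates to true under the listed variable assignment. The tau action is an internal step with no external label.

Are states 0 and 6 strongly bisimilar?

Answer: NOT BISIMILAR

Trace:
Refine partition for ~:
  π0 = {{0,1,2,3,4,5,6,7,8}}
  π1 = {{0},{1,3,7},{2,8},{4},{5},{6}}
  π2 = {{0},{1},{2,8},{3},{4},{5},{6},{7}}
  π3 = {{0},{1},{2},{3},{4},{5},{6},{7},{8}}
9 equivalence class(es) (converged in 4)
[0]={0}  [6]={6}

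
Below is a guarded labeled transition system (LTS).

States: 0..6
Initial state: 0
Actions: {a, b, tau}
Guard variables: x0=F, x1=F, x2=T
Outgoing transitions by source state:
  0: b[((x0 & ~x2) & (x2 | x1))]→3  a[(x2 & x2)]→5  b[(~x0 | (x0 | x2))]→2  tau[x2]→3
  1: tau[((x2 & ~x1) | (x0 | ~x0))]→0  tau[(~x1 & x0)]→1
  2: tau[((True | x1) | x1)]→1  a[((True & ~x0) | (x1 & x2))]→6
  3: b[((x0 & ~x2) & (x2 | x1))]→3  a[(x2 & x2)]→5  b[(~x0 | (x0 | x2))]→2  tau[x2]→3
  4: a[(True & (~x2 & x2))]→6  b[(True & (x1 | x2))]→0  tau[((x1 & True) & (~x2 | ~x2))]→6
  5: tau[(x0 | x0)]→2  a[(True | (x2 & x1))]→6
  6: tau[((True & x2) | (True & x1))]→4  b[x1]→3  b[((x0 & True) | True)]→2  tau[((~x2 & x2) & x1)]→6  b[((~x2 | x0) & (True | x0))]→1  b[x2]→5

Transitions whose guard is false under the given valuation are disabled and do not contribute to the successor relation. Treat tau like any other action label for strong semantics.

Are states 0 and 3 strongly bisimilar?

Answer: BISIMILAR

Trace:
Refine partition for ~:
  π0 = {{0,1,2,3,4,5,6}}
  π1 = {{0,3},{1},{2},{4},{5},{6}}
stable after 2 split(s): 6 block(s)
class of 0: {0,3}; class of 3: {0,3}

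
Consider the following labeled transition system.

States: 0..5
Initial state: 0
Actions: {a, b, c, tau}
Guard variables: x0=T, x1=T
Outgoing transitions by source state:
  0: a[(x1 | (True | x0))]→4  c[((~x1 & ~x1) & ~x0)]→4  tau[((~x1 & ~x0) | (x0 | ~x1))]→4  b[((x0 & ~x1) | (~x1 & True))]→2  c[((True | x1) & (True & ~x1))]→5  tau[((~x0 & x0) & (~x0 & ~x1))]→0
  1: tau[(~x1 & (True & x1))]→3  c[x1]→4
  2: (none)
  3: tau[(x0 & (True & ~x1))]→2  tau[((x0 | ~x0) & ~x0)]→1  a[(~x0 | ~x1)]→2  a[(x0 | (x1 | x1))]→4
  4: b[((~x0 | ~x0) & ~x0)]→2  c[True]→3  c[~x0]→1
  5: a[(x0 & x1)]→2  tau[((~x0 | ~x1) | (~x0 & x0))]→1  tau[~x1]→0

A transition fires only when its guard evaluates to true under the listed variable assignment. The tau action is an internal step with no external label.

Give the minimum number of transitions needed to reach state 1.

Answer: UNREACHABLE

Working:
Breadth-first toward 1:
  Layer 0: {0}
  Layer 1: {4}
  Layer 2: {3}
1 never appears.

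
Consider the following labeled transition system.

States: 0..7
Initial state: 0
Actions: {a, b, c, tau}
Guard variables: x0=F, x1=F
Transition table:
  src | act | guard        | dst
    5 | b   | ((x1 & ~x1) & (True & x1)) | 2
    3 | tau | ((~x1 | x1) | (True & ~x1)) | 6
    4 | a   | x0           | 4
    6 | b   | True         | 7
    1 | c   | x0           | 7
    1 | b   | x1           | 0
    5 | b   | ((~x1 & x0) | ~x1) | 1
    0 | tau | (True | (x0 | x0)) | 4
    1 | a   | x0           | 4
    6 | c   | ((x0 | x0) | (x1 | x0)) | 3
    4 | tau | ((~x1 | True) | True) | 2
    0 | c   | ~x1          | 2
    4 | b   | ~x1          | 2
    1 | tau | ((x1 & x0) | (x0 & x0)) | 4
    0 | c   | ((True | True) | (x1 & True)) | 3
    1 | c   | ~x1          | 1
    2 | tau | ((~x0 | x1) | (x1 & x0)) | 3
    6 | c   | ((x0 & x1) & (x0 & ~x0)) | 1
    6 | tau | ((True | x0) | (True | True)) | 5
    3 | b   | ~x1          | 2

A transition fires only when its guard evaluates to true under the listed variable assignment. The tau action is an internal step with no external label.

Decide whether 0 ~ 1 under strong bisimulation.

Answer: NOT BISIMILAR

Trace:
Compute ~ classes (split until stable):
  round 0: {{0,1,2,3,4,5,6,7}}
  round 1: {{0},{1},{2},{3,4,6},{5},{7}}
  round 2: {{0},{1},{2},{3},{4},{5},{6},{7}}
Fixed point at round 3; 8 class(es).
0∈{0}, 1∈{1}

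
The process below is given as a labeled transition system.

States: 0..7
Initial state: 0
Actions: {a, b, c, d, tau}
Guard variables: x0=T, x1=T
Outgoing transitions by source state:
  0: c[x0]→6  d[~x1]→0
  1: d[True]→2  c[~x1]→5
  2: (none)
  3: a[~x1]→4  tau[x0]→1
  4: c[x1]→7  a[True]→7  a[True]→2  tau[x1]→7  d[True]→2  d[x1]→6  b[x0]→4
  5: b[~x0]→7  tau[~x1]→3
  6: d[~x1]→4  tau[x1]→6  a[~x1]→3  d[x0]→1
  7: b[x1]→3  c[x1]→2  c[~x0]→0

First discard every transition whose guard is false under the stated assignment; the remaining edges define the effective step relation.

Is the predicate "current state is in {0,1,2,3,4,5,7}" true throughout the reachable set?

Allowed set {0,1,2,3,4,5,7}
R = {0,1,2,6}
  0: ✓
  1: ✓
  2: ✓
  6: ✗ unsafe
counterexample path to 6: c

Answer: INVARIANT VIOLATED at state 6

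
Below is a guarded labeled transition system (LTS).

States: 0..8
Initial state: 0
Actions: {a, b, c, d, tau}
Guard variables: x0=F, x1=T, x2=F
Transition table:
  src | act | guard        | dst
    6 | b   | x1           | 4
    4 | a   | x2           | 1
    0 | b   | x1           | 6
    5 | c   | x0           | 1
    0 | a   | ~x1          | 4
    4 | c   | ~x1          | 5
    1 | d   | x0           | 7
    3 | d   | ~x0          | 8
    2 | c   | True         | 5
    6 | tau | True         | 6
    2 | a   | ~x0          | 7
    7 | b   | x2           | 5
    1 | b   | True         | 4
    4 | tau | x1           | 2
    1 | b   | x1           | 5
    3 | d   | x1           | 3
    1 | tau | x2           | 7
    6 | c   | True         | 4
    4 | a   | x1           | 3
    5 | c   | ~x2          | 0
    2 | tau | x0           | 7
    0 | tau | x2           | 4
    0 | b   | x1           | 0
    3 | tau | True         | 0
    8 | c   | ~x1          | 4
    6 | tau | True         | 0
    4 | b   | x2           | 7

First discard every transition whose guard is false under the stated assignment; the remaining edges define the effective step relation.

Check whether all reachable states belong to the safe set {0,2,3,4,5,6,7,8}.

Answer: INVARIANT HOLDS

Trace:
Allowed set {0,2,3,4,5,6,7,8}
R = {0,2,3,4,5,6,7,8}
  0: safe
  2: safe
  3: safe
  4: safe
  5: safe
  6: safe
  7: safe
  8: safe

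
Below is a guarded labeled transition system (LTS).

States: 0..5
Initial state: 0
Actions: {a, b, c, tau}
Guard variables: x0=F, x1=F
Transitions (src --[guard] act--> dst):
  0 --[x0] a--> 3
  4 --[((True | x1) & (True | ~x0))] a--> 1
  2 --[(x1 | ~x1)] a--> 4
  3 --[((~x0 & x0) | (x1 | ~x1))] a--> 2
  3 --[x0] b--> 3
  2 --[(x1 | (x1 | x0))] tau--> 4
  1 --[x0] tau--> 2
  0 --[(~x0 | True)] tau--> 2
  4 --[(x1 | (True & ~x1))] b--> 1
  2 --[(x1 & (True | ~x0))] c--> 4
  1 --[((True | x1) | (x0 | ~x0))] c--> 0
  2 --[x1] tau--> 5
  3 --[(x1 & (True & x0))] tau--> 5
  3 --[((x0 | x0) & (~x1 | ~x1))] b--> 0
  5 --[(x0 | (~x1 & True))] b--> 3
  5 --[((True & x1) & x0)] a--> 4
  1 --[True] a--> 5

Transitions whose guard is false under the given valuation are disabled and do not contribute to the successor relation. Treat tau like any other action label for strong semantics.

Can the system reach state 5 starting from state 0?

Guard filter leaves 8 enabled edge(s).
Layer 0: {0}
Layer 1: {2}  now seen {0,2}
Layer 2: {4}  now seen {0,2,4}
Layer 3: {1}  now seen {0,1,2,4}
Layer 4: {5}  now seen {0,1,2,4,5}
Layer 5: {3}  now seen {0,1,2,3,4,5}
Reachable = {0,1,2,3,4,5}
Path to 5: tau·a·a·a

Answer: REACHABLE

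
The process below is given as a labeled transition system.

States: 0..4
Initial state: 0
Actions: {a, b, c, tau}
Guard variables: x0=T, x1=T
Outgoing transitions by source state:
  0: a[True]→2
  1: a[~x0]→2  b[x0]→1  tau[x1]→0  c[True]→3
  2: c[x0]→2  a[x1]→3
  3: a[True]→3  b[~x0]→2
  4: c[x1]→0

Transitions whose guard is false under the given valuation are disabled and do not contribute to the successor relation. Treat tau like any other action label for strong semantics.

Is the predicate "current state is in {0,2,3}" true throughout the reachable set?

Answer: INVARIANT HOLDS

Trace:
Allowed set {0,2,3}
Reach set: {0,2,3}
  0: ok
  2: ok
  3: ok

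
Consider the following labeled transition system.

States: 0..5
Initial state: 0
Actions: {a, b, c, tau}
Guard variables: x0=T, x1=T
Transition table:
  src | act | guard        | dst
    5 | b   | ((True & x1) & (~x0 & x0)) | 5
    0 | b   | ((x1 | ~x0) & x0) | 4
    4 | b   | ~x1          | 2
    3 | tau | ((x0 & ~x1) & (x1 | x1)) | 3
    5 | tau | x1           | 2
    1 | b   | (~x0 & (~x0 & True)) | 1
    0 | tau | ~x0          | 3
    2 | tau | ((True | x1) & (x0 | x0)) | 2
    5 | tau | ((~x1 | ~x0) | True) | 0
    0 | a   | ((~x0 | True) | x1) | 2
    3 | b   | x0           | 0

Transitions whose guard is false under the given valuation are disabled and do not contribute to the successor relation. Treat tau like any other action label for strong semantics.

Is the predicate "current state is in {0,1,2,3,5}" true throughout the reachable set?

Answer: INVARIANT VIOLATED at state 4

Working:
Allowed set {0,1,2,3,5}
R = {0,2,4}
  0: safe
  2: safe
  4: ✗ unsafe
counterexample path to 4: b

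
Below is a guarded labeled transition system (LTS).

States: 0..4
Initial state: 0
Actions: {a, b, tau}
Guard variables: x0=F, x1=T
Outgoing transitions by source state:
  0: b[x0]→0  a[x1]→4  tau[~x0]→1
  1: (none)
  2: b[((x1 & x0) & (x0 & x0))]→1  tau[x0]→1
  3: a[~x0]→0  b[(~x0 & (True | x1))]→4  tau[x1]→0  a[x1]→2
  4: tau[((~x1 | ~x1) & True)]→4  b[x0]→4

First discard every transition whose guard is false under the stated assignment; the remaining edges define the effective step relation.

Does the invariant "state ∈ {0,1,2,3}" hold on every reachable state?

Answer: INVARIANT VIOLATED at state 4

Analysis:
Safe = {0,1,2,3}
R = {0,1,4}
  0: ✓
  1: ✓
  4: ✗ unsafe
witness against invariant: a → 4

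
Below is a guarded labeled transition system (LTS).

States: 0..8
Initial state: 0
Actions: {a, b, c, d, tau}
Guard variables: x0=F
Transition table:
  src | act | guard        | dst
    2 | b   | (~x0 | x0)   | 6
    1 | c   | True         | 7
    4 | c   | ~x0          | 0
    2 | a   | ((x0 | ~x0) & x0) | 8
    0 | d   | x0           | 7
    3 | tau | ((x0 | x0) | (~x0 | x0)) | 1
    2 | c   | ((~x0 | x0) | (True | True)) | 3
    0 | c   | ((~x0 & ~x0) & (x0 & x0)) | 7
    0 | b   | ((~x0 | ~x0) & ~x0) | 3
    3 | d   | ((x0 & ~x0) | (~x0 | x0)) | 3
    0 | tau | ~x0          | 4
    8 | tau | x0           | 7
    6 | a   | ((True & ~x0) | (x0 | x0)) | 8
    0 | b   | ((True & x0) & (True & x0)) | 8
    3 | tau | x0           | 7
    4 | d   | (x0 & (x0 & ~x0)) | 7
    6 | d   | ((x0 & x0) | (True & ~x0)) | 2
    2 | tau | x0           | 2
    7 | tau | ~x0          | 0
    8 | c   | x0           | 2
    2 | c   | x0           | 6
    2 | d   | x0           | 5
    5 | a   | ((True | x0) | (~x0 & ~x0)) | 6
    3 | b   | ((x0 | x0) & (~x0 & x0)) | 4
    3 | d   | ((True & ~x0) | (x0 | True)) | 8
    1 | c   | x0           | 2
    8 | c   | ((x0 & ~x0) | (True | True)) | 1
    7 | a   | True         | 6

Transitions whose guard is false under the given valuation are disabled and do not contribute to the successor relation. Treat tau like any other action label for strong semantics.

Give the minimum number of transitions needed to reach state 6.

Answer: 4

Trace:
BFS to 6:
  depth 0: {0}
  depth 1: {3,4}
  depth 2: {1,8}
  depth 3: {7}
  depth 4: {6}
first hit 6 at d=4 via b·tau·c·a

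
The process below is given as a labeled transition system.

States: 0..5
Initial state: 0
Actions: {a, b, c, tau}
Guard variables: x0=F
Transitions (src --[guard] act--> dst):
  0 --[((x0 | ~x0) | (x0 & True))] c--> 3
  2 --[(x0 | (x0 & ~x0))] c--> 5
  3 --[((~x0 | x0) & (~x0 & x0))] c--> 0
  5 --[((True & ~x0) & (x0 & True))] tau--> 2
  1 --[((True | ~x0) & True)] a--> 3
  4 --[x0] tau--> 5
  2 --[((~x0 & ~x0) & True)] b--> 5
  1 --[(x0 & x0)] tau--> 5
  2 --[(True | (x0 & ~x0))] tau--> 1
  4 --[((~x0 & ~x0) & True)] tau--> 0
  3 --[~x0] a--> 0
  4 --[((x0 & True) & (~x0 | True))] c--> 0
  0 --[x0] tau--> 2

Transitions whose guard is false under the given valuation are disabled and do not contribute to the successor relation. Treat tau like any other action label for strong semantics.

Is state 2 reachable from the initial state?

Answer: UNREACHABLE

Analysis:
Guard filter leaves 6 enabled edge(s).
L0 = {0}
L1 = {3}  now seen {0,3}
R = {0,3}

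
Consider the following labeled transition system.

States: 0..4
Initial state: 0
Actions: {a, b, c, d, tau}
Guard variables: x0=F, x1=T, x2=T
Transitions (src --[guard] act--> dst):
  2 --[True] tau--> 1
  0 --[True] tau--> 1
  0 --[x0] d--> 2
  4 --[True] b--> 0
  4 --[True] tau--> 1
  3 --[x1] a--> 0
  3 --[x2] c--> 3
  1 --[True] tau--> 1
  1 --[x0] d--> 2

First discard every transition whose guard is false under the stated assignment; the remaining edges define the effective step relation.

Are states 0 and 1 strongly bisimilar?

Refine partition for ~:
  π0 = {{0,1,2,3,4}}
  π1 = {{0,1,2},{3},{4}}
3 equivalence class(es) (converged in 2)
0∈{0,1,2}, 1∈{0,1,2}

Answer: BISIMILAR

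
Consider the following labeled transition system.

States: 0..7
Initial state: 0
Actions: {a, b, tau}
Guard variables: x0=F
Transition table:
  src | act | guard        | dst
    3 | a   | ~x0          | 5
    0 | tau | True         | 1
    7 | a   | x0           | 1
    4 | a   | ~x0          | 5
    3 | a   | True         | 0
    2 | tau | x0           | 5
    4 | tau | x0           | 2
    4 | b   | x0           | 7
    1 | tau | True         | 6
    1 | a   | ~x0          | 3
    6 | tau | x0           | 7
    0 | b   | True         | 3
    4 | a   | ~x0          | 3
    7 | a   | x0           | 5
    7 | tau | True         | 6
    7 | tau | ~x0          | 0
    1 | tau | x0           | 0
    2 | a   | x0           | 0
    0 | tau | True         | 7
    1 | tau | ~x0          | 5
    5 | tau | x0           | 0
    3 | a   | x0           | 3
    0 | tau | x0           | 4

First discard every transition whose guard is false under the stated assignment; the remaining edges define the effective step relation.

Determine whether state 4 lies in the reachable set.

Answer: UNREACHABLE

Trace:
Guard filter leaves 12 enabled edge(s).
depth 0: {0}
depth 1: {1,3,7}  total {0,1,3,7}
depth 2: {5,6}  total {0,1,3,5,6,7}
R = {0,1,3,5,6,7}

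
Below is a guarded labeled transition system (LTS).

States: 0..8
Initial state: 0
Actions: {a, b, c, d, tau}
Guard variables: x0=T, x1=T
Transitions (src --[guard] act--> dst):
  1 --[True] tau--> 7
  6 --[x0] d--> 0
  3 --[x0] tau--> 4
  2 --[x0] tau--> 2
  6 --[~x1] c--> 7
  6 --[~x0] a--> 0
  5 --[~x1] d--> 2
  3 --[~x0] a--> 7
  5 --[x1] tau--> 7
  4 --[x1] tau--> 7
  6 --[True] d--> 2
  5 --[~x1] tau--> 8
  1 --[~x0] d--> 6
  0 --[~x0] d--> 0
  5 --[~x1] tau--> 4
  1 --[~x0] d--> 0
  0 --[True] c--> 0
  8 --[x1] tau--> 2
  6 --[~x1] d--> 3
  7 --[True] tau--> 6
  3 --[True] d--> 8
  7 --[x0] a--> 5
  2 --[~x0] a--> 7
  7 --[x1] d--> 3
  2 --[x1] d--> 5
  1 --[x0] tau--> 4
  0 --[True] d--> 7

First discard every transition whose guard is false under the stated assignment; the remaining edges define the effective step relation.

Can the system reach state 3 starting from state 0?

16 transition(s) survive guard evaluation.
L0 = {0}
L1 = {7}  total {0,7}
L2 = {3,5,6}  total {0,3,5,6,7}
L3 = {2,4,8}  total {0,2,3,4,5,6,7,8}
Reach set: {0,2,3,4,5,6,7,8}
Path to 3: d·d

Answer: REACHABLE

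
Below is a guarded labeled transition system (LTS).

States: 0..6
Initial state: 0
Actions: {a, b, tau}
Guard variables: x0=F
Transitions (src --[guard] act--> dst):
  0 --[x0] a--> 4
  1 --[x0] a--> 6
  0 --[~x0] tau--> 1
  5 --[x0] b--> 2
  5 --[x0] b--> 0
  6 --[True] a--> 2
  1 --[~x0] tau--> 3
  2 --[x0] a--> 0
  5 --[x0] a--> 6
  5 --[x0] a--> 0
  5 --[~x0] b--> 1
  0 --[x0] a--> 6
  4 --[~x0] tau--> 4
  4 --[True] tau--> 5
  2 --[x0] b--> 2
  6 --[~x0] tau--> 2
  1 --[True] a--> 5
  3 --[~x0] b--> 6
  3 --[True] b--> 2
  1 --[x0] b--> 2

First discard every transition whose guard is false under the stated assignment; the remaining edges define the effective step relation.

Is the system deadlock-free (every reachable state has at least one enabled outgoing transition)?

Answer: DEADLOCK at state 2

Analysis:
Reach set: {0,1,2,3,5,6}
  0: tau→1  [deg 1]
  1: a→5  tau→3  [deg 2]
  2: ∅  [no exit]
  3: b→2  b→6  [deg 2]
  5: b→1  [deg 1]
  6: a→2  tau→2  [deg 2]
witness 2: tau·tau·b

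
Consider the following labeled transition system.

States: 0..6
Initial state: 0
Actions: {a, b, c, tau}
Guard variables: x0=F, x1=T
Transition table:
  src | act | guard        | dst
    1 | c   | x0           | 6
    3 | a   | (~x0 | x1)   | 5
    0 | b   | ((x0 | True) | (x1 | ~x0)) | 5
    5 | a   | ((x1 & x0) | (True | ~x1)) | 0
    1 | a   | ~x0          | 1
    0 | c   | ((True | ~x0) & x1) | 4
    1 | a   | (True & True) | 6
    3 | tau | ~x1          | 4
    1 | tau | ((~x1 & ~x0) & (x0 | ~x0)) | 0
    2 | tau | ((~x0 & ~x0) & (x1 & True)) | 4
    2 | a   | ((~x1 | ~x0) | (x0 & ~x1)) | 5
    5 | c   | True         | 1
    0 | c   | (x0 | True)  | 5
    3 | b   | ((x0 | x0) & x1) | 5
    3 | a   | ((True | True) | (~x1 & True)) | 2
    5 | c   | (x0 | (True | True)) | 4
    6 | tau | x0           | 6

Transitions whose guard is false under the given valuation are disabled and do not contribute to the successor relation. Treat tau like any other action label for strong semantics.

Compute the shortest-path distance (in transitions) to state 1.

Answer: 2

Analysis:
Breadth-first toward 1:
  depth 0: {0}
  depth 1: {4,5}
  depth 2: {1}
1 enters at depth 2; path b·c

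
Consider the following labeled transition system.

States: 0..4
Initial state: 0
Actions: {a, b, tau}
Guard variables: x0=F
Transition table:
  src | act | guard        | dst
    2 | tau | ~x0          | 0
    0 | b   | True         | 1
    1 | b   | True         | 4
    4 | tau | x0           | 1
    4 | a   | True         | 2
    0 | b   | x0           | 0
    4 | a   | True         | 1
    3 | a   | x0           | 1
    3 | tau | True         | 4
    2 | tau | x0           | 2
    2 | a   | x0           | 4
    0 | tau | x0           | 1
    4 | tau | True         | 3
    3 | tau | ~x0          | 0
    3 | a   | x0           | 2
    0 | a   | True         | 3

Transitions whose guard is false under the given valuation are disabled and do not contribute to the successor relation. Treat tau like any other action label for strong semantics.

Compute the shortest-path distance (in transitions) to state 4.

BFS to 4:
  Layer 0: {0}
  Layer 1: {1,3}
  Layer 2: {4}
depth(4)=2, e.g. a·tau

Answer: 2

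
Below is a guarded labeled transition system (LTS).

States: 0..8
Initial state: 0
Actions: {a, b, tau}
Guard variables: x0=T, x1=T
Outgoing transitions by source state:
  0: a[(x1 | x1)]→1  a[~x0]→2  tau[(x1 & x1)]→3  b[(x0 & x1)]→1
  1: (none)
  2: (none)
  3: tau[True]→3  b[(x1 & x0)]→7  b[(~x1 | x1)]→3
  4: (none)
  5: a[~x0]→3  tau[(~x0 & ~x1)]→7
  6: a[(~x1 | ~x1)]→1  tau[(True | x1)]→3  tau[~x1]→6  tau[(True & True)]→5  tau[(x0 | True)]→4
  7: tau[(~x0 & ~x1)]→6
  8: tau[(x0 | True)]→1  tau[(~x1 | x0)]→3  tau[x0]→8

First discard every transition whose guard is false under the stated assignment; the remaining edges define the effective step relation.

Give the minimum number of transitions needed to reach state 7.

Layered search for 7:
  Layer 0: {0}
  Layer 1: {1,3}
  Layer 2: {7}
7 enters at depth 2; path tau·b

Answer: 2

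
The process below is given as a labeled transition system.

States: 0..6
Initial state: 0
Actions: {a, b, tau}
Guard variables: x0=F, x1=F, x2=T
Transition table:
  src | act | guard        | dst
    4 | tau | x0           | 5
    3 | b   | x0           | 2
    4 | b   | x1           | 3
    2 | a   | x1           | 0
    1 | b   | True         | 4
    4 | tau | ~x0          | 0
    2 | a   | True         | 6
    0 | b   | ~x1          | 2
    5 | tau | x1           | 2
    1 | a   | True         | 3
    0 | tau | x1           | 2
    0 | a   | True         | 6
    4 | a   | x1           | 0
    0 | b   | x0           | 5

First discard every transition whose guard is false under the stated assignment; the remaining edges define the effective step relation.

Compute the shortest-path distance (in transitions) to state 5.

Answer: UNREACHABLE

Analysis:
BFS to 5:
  L0 = {0}
  L1 = {2,6}
5 never appears.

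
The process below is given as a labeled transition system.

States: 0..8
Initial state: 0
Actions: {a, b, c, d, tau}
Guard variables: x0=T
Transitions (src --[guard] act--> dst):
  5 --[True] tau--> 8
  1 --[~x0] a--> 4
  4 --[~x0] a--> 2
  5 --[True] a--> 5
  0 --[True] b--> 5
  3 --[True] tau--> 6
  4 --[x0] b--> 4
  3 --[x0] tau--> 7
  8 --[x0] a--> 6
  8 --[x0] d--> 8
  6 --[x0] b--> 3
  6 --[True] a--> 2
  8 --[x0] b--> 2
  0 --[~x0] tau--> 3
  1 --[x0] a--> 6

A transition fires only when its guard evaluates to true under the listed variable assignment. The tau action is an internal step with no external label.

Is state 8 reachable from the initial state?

Answer: REACHABLE

Working:
Guard filter leaves 12 enabled edge(s).
depth 0: {0}
depth 1: {5}  cumulative {0,5}
depth 2: {8}  cumulative {0,5,8}
depth 3: {2,6}  cumulative {0,2,5,6,8}
depth 4: {3}  cumulative {0,2,3,5,6,8}
depth 5: {7}  cumulative {0,2,3,5,6,7,8}
Reach set: {0,2,3,5,6,7,8}
trace reaching 8: b·tau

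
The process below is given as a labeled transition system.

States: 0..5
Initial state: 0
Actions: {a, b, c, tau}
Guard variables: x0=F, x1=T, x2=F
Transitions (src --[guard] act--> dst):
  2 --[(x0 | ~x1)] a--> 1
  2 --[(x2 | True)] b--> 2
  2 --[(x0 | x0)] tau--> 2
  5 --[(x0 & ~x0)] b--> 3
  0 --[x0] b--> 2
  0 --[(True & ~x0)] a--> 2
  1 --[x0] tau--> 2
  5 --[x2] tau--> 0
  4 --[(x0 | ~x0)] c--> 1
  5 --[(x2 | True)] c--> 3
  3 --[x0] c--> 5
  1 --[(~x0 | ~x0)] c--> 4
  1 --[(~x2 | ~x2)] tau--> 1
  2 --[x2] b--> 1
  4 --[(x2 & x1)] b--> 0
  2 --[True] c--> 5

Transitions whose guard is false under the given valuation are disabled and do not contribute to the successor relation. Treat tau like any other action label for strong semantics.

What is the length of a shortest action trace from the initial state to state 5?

BFS to 5:
  depth 0: {0}
  depth 1: {2}
  depth 2: {5}
first hit 5 at d=2 via a·c

Answer: 2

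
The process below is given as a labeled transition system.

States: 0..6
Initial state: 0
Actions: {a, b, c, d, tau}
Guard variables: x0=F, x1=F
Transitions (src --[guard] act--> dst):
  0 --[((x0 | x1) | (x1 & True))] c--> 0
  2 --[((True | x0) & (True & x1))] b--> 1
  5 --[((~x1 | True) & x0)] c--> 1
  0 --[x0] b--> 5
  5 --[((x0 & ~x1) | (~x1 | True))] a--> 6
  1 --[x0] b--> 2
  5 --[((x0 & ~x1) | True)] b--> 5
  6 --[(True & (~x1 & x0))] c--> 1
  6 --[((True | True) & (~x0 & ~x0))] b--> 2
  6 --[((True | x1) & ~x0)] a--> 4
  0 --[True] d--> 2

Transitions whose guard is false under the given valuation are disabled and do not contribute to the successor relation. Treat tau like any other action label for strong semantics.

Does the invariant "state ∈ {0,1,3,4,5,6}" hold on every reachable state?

Answer: INVARIANT VIOLATED at state 2

Analysis:
Inv-set: {0,1,3,4,5,6}
Reach set: {0,2}
  0: ✓
  2: ✗ unsafe
witness against invariant: d → 2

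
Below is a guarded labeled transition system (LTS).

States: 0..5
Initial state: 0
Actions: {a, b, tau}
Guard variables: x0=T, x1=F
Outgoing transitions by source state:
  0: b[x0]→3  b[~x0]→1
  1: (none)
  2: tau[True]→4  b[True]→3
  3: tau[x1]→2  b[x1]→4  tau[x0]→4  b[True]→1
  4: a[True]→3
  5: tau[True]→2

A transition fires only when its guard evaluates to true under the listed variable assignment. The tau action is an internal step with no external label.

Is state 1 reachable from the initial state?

Answer: REACHABLE

Working:
7 transition(s) survive guard evaluation.
depth 0: {0}
depth 1: {3}  total {0,3}
depth 2: {1,4}  total {0,1,3,4}
R = {0,1,3,4}
trace reaching 1: b·b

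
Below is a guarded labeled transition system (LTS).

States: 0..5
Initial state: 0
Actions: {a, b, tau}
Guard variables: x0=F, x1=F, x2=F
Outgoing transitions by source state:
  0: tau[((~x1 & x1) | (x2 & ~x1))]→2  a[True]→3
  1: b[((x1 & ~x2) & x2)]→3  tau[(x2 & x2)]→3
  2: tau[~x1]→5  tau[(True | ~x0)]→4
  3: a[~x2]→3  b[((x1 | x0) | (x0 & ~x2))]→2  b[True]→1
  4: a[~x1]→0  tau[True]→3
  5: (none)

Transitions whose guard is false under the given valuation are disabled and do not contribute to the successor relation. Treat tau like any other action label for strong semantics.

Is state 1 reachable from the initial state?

Answer: REACHABLE

Analysis:
Guard filter leaves 7 enabled edge(s).
L0 = {0}
L1 = {3}  total {0,3}
L2 = {1}  total {0,1,3}
Reachable = {0,1,3}
witness 1: a·b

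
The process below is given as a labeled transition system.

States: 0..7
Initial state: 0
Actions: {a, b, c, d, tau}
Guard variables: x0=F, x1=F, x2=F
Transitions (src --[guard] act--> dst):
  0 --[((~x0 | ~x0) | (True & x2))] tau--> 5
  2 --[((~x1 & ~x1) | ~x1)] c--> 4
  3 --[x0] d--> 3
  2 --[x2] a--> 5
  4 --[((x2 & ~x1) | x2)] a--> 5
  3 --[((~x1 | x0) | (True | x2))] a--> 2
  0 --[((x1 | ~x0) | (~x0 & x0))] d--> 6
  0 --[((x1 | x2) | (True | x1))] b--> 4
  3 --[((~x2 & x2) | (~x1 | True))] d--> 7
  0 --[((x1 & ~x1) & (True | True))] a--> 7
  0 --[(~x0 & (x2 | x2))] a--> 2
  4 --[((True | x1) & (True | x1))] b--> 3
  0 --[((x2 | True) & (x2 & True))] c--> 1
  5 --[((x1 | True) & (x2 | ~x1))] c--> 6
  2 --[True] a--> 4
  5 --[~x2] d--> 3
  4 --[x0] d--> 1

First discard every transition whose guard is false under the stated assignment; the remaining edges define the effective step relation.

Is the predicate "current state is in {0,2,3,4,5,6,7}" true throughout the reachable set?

Answer: INVARIANT HOLDS

Trace:
Allowed set {0,2,3,4,5,6,7}
Reach set: {0,2,3,4,5,6,7}
  0: safe
  2: safe
  3: safe
  4: safe
  5: safe
  6: safe
  7: safe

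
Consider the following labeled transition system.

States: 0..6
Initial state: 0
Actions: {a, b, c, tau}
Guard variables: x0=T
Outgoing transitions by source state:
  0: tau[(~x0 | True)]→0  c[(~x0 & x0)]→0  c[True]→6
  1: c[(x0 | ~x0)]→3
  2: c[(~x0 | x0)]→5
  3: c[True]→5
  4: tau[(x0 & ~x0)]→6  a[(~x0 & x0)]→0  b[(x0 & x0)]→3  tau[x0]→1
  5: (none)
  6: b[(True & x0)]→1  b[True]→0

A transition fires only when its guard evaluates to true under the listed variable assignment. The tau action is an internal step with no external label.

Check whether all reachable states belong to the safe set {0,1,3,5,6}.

Inv-set: {0,1,3,5,6}
Reachable = {0,1,3,5,6}
  0: safe
  1: safe
  3: safe
  5: safe
  6: safe

Answer: INVARIANT HOLDS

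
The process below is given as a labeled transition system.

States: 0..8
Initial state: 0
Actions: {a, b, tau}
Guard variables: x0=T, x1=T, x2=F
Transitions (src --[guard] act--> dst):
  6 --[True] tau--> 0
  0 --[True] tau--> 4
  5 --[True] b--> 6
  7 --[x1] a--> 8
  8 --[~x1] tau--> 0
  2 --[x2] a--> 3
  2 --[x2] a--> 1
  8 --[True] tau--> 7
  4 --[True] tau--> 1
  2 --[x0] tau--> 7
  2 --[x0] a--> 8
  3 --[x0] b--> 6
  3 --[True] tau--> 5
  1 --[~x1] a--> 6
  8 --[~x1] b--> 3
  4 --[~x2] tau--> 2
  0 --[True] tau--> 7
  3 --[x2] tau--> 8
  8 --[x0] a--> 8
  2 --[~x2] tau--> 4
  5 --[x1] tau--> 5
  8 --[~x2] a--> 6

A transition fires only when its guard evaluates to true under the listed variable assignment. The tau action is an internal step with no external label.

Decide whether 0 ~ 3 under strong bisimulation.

Answer: NOT BISIMILAR

Trace:
Bisimulation quotient by refinement:
  P[0] = {{0,1,2,3,4,5,6,7,8}}
  P[1] = {{0,4,6},{1},{2,8},{3,5},{7}}
  P[2] = {{0},{1},{2},{3,5},{4},{6},{7},{8}}
Fixed point at round 3; 8 class(es).
class of 0: {0}; class of 3: {3,5}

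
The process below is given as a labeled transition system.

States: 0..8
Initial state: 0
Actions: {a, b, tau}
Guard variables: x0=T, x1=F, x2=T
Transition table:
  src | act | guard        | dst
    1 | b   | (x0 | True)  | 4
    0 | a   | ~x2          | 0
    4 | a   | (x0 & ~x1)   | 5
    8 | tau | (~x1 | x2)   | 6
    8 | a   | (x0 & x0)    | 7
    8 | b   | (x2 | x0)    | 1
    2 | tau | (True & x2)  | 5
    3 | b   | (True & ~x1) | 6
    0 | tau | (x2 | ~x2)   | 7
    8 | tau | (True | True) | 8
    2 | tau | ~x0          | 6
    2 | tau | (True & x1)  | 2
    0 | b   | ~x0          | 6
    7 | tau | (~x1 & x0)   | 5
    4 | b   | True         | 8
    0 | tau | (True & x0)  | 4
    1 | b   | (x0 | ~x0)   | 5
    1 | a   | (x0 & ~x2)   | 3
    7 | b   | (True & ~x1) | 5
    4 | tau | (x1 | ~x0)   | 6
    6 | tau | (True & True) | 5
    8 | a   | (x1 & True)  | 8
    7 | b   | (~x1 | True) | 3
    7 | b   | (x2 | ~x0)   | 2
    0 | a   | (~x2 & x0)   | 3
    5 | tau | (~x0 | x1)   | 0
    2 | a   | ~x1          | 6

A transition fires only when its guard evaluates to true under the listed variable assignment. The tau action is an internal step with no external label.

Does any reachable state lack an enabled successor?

Reach set: {0,1,2,3,4,5,6,7,8}
  0: tau→4  tau→7  [deg 2]
  1: b→4  b→5  [deg 2]
  2: a→6  tau→5  [deg 2]
  3: b→6  [deg 1]
  4: a→5  b→8  [deg 2]
  5: ∅  [STUCK]
  6: tau→5  [deg 1]
  7: b→2  b→3  b→5  tau→5  [deg 4]
  8: a→7  b→1  tau→6  tau→8  [deg 4]
trace reaching 5: tau·a

Answer: DEADLOCK at state 5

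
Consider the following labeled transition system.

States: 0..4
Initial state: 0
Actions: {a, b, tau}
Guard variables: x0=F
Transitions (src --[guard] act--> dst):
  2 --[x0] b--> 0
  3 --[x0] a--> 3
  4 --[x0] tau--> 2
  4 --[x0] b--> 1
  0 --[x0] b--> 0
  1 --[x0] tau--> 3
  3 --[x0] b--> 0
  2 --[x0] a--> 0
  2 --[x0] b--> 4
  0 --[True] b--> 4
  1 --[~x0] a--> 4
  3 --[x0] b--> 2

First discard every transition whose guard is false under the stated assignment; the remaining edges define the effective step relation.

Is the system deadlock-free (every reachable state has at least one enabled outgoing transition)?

Answer: DEADLOCK at state 4

Analysis:
Reachable = {0,4}
  0: b→4  [deg 1]
  4: ∅  [STUCK]
Path to 4: b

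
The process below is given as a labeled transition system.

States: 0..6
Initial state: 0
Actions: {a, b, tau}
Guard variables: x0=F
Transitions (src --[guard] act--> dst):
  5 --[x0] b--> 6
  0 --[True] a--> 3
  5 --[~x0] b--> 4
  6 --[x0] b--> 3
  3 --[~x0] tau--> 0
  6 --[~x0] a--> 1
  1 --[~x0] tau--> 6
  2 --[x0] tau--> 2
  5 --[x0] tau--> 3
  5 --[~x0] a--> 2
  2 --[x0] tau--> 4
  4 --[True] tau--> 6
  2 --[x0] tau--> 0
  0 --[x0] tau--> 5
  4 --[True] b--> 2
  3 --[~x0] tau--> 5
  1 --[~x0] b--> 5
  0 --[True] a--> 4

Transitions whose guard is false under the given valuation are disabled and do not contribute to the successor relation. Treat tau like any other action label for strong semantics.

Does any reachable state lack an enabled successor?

Answer: DEADLOCK at state 2

Analysis:
Reachable = {0,1,2,3,4,5,6}
  0: a→3  a→4  [2 out]
  1: b→5  tau→6  [2 out]
  2: ∅  [deadlock]
  3: tau→0  tau→5  [2 out]
  4: b→2  tau→6  [2 out]
  5: a→2  b→4  [2 out]
  6: a→1  [1 out]
Path to 2: a·b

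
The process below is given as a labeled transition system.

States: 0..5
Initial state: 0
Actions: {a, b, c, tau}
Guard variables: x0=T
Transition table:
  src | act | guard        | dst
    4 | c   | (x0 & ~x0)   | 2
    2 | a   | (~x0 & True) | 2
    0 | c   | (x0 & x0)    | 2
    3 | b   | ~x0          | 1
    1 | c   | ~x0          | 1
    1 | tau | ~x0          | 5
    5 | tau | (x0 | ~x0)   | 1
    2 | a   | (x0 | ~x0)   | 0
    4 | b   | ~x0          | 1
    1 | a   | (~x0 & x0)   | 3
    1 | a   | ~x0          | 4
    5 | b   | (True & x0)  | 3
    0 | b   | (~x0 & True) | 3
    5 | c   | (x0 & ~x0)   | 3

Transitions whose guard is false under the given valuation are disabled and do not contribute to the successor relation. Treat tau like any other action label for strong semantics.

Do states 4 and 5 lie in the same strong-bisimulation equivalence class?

Refine partition for ~:
  round 0: {{0,1,2,3,4,5}}
  round 1: {{0},{1,3,4},{2},{5}}
Fixed point at round 2; 4 class(es).
[4]={1,3,4}  [5]={5}

Answer: NOT BISIMILAR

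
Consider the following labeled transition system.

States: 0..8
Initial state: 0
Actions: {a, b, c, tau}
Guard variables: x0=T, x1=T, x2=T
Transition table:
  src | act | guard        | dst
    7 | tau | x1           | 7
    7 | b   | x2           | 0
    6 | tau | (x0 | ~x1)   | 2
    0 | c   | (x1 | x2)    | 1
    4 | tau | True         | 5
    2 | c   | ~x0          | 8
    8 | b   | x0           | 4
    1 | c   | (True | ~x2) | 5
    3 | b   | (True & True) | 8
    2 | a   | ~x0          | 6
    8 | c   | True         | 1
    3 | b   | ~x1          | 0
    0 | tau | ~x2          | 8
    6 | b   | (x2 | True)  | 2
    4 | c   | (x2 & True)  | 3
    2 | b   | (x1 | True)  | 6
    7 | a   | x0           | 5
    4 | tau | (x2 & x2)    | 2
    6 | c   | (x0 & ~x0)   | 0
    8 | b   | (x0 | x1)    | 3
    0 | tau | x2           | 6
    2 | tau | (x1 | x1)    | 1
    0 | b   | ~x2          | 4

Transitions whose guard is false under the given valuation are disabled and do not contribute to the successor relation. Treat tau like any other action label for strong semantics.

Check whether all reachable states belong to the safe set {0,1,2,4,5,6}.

Safe = {0,1,2,4,5,6}
Reach set: {0,1,2,5,6}
  0: ok
  1: ok
  2: ok
  5: ok
  6: ok

Answer: INVARIANT HOLDS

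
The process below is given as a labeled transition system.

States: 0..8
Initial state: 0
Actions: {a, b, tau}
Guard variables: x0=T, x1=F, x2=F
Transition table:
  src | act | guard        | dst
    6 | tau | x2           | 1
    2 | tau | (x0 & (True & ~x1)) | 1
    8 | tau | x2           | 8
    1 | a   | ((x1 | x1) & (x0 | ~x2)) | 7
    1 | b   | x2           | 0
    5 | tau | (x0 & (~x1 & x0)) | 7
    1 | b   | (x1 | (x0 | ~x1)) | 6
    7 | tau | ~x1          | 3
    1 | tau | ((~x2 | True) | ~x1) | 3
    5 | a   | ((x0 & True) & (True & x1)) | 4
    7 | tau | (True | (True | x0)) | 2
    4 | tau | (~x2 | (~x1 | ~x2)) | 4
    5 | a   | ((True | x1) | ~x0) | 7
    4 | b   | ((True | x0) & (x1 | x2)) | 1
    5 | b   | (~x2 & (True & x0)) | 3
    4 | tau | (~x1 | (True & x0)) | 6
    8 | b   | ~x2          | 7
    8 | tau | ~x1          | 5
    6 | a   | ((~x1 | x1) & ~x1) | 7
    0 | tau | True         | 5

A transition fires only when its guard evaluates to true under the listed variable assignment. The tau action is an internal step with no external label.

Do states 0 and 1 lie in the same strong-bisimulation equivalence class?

Bisimulation quotient by refinement:
  P[0] = {{0,1,2,3,4,5,6,7,8}}
  P[1] = {{0,2,4,7},{1,8},{3},{5},{6}}
  P[2] = {{0},{1},{2},{3},{4},{5},{6},{7},{8}}
stable after 3 split(s): 9 block(s)
[0]={0}  [1]={1}

Answer: NOT BISIMILAR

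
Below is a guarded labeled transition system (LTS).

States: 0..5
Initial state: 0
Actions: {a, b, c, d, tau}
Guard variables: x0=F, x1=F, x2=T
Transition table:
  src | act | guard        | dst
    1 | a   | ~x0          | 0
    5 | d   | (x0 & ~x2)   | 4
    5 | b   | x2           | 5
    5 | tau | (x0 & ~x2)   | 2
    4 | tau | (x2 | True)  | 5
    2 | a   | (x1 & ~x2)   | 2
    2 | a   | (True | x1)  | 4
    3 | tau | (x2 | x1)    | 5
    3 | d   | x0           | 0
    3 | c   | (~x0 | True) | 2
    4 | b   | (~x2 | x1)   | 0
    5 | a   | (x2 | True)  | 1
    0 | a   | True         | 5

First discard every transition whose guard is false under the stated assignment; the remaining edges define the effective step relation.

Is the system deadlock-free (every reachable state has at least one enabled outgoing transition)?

Reachable = {0,1,5}
  0: a→5  [1 out]
  1: a→0  [1 out]
  5: a→1  b→5  [2 out]

Answer: DEADLOCK-FREE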